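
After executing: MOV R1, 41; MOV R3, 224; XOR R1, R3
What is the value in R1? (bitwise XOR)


Register state trace:
  MOV R1, 41  → R1 = 41 (0b00101001)
  MOV R3, 224  → R3 = 224 (0b11100000)
  XOR R1, R3  → R1 = 41 XOR 224 = 201 (0b11001001)
Final: R1 = 201

201


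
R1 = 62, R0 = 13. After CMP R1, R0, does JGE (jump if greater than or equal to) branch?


Trace:
  R1 = 62, R0 = 13
  CMP R1, R0  → compares 62 vs 13
  JGE checks: is 62 greater than or equal to 13?
  62 > 13, so condition is true
Branch taken: Yes

Yes


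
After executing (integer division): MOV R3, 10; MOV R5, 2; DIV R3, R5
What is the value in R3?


Register state trace:
  MOV R3, 10  → R3 = 10
  MOV R5, 2  → R5 = 2
  DIV R3, R5  → R3 = 10 // 2 = 5
Final: R3 = 5

5


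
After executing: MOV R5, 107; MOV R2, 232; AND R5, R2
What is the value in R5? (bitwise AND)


Register state trace:
  MOV R5, 107  → R5 = 107 (0b01101011)
  MOV R2, 232  → R2 = 232 (0b11101000)
  AND R5, R2  → R5 = 107 AND 232 = 104 (0b01101000)
Final: R5 = 104

104


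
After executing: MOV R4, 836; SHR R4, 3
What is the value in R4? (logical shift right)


Register state trace:
  MOV R4, 836  → R4 = 836
  SHR R4, 3  → R4 = 836 >> 3 = 836 // 2^3 = 104
Final: R4 = 104

104


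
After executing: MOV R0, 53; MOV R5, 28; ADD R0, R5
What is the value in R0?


Register state trace:
  MOV R0, 53  → R0 = 53
  MOV R5, 28  → R5 = 28
  ADD R0, R5  → R0 = 53 + 28 = 81
Final: R0 = 81

81


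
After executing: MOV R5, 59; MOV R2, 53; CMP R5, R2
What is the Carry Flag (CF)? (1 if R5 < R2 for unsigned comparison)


Register state trace:
  MOV R5, 59  → R5 = 59
  MOV R2, 53  → R2 = 53
  CMP R5, R2  → unsigned 59 - 53: no borrow
  59 >= 53, so CF = 0
CF = 0

0


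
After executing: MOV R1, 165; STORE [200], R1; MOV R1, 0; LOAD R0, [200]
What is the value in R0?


Register and memory trace:
  MOV R1, 165  → R1 = 165
  STORE [200], R1  → mem[200] = 165
  MOV R1, 0  → R1 = 0
  LOAD R0, [200]  → R0 = mem[200] = 165
Final: R0 = 165

165


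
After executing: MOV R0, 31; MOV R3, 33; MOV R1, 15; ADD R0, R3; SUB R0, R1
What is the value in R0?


Register state trace:
  MOV R0, 31  → R0 = 31
  MOV R3, 33  → R3 = 33
  MOV R1, 15  → R1 = 15
  ADD R0, R3  → R0 = 31 + 33 = 64
  SUB R0, R1  → R0 = 64 - 15 = 49
Final: R0 = 49

49


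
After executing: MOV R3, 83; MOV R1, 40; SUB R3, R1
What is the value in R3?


Register state trace:
  MOV R3, 83  → R3 = 83
  MOV R1, 40  → R1 = 40
  SUB R3, R1  → R3 = 83 - 40 = 43
Final: R3 = 43

43


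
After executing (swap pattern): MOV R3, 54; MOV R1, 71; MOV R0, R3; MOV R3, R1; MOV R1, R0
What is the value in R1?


Register state trace (swap pattern):
  MOV R3, 54  → R3 = 54
  MOV R1, 71  → R1 = 71
  MOV R0, R3  → R0 = 54  (save R3)
  MOV R3, R1  → R3 = 71  (R3 gets R1's value)
  MOV R1, R0  → R1 = 54  (R1 gets saved value)
Final: R1 = 54

54


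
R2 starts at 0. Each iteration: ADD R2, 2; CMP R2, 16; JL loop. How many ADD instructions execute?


Loop trace (R2 starts at 0, target 16, step 2):
  ADD #1: R2 = 0 + 2 = 2  → 2 < 16, loop
  ADD #2: R2 = 2 + 2 = 4  → 4 < 16, loop
  ADD #3: R2 = 4 + 2 = 6  → 6 < 16, loop
  ADD #4: R2 = 6 + 2 = 8  → 8 < 16, loop
  ADD #5: R2 = 8 + 2 = 10  → 10 < 16, loop
  ADD #6: R2 = 10 + 2 = 12  → 12 < 16, loop
  ADD #7: R2 = 12 + 2 = 14  → 14 < 16, loop
  ADD #8: R2 = 14 + 2 = 16  → 16 >= 16, exit
Total ADD instructions: 8

8


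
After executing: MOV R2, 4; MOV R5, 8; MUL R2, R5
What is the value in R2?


Register state trace:
  MOV R2, 4  → R2 = 4
  MOV R5, 8  → R5 = 8
  MUL R2, R5  → R2 = 4 * 8 = 32
Final: R2 = 32

32


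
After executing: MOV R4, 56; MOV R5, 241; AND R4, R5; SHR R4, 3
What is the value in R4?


Register state trace:
  MOV R4, 56  → R4 = 56 (0b00111000)
  MOV R5, 241  → R5 = 241 (0b11110001)
  AND R4, R5  → R4 = 56 AND 241 = 48 (0b00110000)
  SHR R4, 3  → R4 = 48 >> 3 = 6
Final: R4 = 6

6


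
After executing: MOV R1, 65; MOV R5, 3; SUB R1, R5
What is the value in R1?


Register state trace:
  MOV R1, 65  → R1 = 65
  MOV R5, 3  → R5 = 3
  SUB R1, R5  → R1 = 65 - 3 = 62
Final: R1 = 62

62


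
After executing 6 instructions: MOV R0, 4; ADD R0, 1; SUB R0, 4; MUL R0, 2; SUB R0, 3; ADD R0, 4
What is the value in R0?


Register state trace:
  MOV R0, 4  → R0 = 4
  ADD R0, 1  → R0 = 4 + 1 = 5
  SUB R0, 4  → R0 = 5 - 4 = 1
  MUL R0, 2  → R0 = 1 * 2 = 2
  SUB R0, 3  → R0 = 2 - 3 = -1
  ADD R0, 4  → R0 = -1 + 4 = 3
Final: R0 = 3

3


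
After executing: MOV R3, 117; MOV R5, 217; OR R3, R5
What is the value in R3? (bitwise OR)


Register state trace:
  MOV R3, 117  → R3 = 117 (0b01110101)
  MOV R5, 217  → R5 = 217 (0b11011001)
  OR R3, R5   → R3 = 117 OR 217 = 253 (0b11111101)
Final: R3 = 253

253


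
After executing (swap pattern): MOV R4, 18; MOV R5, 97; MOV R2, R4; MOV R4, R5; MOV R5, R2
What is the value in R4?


Register state trace (swap pattern):
  MOV R4, 18  → R4 = 18
  MOV R5, 97  → R5 = 97
  MOV R2, R4  → R2 = 18  (save R4)
  MOV R4, R5  → R4 = 97  (R4 gets R5's value)
  MOV R5, R2  → R5 = 18  (R5 gets saved value)
Final: R4 = 97

97


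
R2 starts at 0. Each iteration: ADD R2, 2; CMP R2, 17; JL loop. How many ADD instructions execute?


Loop trace (R2 starts at 0, target 17, step 2):
  ADD #1: R2 = 0 + 2 = 2  → 2 < 17, loop
  ADD #2: R2 = 2 + 2 = 4  → 4 < 17, loop
  ADD #3: R2 = 4 + 2 = 6  → 6 < 17, loop
  ADD #4: R2 = 6 + 2 = 8  → 8 < 17, loop
  ADD #5: R2 = 8 + 2 = 10  → 10 < 17, loop
  ADD #6: R2 = 10 + 2 = 12  → 12 < 17, loop
  ADD #7: R2 = 12 + 2 = 14  → 14 < 17, loop
  ADD #8: R2 = 14 + 2 = 16  → 16 < 17, loop
  ADD #9: R2 = 16 + 2 = 18  → 18 >= 17, exit
Total ADD instructions: 9

9


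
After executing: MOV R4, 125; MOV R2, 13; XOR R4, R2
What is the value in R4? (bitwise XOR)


Register state trace:
  MOV R4, 125  → R4 = 125 (0b01111101)
  MOV R2, 13  → R2 = 13 (0b00001101)
  XOR R4, R2  → R4 = 125 XOR 13 = 112 (0b01110000)
Final: R4 = 112

112


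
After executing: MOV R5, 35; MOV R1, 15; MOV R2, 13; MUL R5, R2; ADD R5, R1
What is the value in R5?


Register state trace:
  MOV R5, 35  → R5 = 35
  MOV R1, 15  → R1 = 15
  MOV R2, 13  → R2 = 13
  MUL R5, R2  → R5 = 35 * 13 = 455
  ADD R5, R1  → R5 = 455 + 15 = 470
Final: R5 = 470

470


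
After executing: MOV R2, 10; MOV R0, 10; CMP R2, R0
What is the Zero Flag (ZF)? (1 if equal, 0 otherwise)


Register state trace:
  MOV R2, 10  → R2 = 10
  MOV R0, 10  → R0 = 10
  CMP R2, R0  → computes 10 - 10 = 0
  Result is zero, so values are equal
ZF = 1

1


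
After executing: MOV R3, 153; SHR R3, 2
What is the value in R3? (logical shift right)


Register state trace:
  MOV R3, 153  → R3 = 153
  SHR R3, 2  → R3 = 153 >> 2 = 153 // 2^2 = 38
Final: R3 = 38

38


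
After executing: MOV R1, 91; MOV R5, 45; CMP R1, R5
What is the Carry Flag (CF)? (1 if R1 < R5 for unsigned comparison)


Register state trace:
  MOV R1, 91  → R1 = 91
  MOV R5, 45  → R5 = 45
  CMP R1, R5  → unsigned 91 - 45: no borrow
  91 >= 45, so CF = 0
CF = 0

0


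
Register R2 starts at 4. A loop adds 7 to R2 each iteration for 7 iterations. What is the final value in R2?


Starting value: R2 = 4
  Iter 1: R2 = 4 + 7 = 11
  Iter 2: R2 = 11 + 7 = 18
  Iter 3: R2 = 18 + 7 = 25
  Iter 4: R2 = 25 + 7 = 32
  Iter 5: R2 = 32 + 7 = 39
  Iter 6: R2 = 39 + 7 = 46
  Iter 7: R2 = 46 + 7 = 53
Final: R2 = 53

53


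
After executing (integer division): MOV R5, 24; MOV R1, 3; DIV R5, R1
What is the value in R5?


Register state trace:
  MOV R5, 24  → R5 = 24
  MOV R1, 3  → R1 = 3
  DIV R5, R1  → R5 = 24 // 3 = 8
Final: R5 = 8

8


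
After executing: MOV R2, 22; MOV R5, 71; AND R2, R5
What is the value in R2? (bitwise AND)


Register state trace:
  MOV R2, 22  → R2 = 22 (0b00010110)
  MOV R5, 71  → R5 = 71 (0b01000111)
  AND R2, R5  → R2 = 22 AND 71 = 6 (0b00000110)
Final: R2 = 6

6


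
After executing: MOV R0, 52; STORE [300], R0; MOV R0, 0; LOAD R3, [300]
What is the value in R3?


Register and memory trace:
  MOV R0, 52  → R0 = 52
  STORE [300], R0  → mem[300] = 52
  MOV R0, 0  → R0 = 0
  LOAD R3, [300]  → R3 = mem[300] = 52
Final: R3 = 52

52


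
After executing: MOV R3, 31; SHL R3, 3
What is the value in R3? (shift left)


Register state trace:
  MOV R3, 31  → R3 = 31
  SHL R3, 3  → R3 = 31 << 3 = 31 * 2^3 = 248
Final: R3 = 248

248


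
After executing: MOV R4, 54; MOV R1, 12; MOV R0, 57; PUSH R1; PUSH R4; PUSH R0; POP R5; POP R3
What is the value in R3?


Stack trace (top is rightmost):
  MOV R4, 54  → R4 = 54
  MOV R1, 12  → R1 = 12
  MOV R0, 57  → R0 = 57
  PUSH R1  → stack: [12]
  PUSH R4  → stack: [12, 54]
  PUSH R0  → stack: [12, 54, 57]
  POP R5  → R5 = 57, stack: [12, 54]
  POP R3  → R3 = 54, stack: [12]
Final: R3 = 54

54


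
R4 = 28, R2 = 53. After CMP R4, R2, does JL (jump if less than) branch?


Trace:
  R4 = 28, R2 = 53
  CMP R4, R2  → compares 28 vs 53
  JL checks: is 28 less than 53?
  28 < 53, so condition is true
Branch taken: Yes

Yes


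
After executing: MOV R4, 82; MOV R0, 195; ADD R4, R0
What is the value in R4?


Register state trace:
  MOV R4, 82  → R4 = 82
  MOV R0, 195  → R0 = 195
  ADD R4, R0  → R4 = 82 + 195 = 277
Final: R4 = 277

277


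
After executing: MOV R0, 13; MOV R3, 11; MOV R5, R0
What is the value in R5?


Register state trace:
  MOV R0, 13  → R0 = 13
  MOV R3, 11  → R3 = 11
  MOV R5, R0  → R5 = 13
Final: R5 = 13

13


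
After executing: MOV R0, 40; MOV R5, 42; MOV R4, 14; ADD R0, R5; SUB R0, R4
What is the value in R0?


Register state trace:
  MOV R0, 40  → R0 = 40
  MOV R5, 42  → R5 = 42
  MOV R4, 14  → R4 = 14
  ADD R0, R5  → R0 = 40 + 42 = 82
  SUB R0, R4  → R0 = 82 - 14 = 68
Final: R0 = 68

68


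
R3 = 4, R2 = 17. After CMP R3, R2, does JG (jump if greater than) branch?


Trace:
  R3 = 4, R2 = 17
  CMP R3, R2  → compares 4 vs 17
  JG checks: is 4 greater than 17?
  4 < 17, so condition is false
Branch taken: No

No


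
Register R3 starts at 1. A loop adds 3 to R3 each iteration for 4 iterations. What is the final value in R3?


Starting value: R3 = 1
  Iter 1: R3 = 1 + 3 = 4
  Iter 2: R3 = 4 + 3 = 7
  Iter 3: R3 = 7 + 3 = 10
  Iter 4: R3 = 10 + 3 = 13
Final: R3 = 13

13


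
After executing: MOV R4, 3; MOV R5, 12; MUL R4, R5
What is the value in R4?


Register state trace:
  MOV R4, 3  → R4 = 3
  MOV R5, 12  → R5 = 12
  MUL R4, R5  → R4 = 3 * 12 = 36
Final: R4 = 36

36


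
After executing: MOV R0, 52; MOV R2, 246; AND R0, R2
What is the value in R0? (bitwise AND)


Register state trace:
  MOV R0, 52  → R0 = 52 (0b00110100)
  MOV R2, 246  → R2 = 246 (0b11110110)
  AND R0, R2  → R0 = 52 AND 246 = 52 (0b00110100)
Final: R0 = 52

52


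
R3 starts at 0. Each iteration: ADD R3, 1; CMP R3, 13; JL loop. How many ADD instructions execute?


Loop trace (R3 starts at 0, target 13, step 1):
  ADD #1: R3 = 0 + 1 = 1  → 1 < 13, loop
  ADD #2: R3 = 1 + 1 = 2  → 2 < 13, loop
  ADD #3: R3 = 2 + 1 = 3  → 3 < 13, loop
  ADD #4: R3 = 3 + 1 = 4  → 4 < 13, loop
  ADD #5: R3 = 4 + 1 = 5  → 5 < 13, loop
  ADD #6: R3 = 5 + 1 = 6  → 6 < 13, loop
  ADD #7: R3 = 6 + 1 = 7  → 7 < 13, loop
  ADD #8: R3 = 7 + 1 = 8  → 8 < 13, loop
  ADD #9: R3 = 8 + 1 = 9  → 9 < 13, loop
  ADD #10: R3 = 9 + 1 = 10  → 10 < 13, loop
  ADD #11: R3 = 10 + 1 = 11  → 11 < 13, loop
  ADD #12: R3 = 11 + 1 = 12  → 12 < 13, loop
  ADD #13: R3 = 12 + 1 = 13  → 13 >= 13, exit
Total ADD instructions: 13

13


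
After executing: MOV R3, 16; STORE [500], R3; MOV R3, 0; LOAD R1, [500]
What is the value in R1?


Register and memory trace:
  MOV R3, 16  → R3 = 16
  STORE [500], R3  → mem[500] = 16
  MOV R3, 0  → R3 = 0
  LOAD R1, [500]  → R1 = mem[500] = 16
Final: R1 = 16

16


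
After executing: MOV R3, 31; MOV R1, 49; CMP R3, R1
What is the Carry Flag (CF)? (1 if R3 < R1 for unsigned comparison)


Register state trace:
  MOV R3, 31  → R3 = 31
  MOV R1, 49  → R1 = 49
  CMP R3, R1  → unsigned 31 - 49: borrow occurs
  31 < 49, so CF = 1
CF = 1

1


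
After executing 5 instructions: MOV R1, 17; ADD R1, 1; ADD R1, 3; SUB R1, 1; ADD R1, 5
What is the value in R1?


Register state trace:
  MOV R1, 17  → R1 = 17
  ADD R1, 1  → R1 = 17 + 1 = 18
  ADD R1, 3  → R1 = 18 + 3 = 21
  SUB R1, 1  → R1 = 21 - 1 = 20
  ADD R1, 5  → R1 = 20 + 5 = 25
Final: R1 = 25

25


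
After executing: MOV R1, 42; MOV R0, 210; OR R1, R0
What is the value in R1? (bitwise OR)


Register state trace:
  MOV R1, 42  → R1 = 42 (0b00101010)
  MOV R0, 210  → R0 = 210 (0b11010010)
  OR R1, R0   → R1 = 42 OR 210 = 250 (0b11111010)
Final: R1 = 250

250


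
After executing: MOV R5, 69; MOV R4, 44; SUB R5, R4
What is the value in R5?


Register state trace:
  MOV R5, 69  → R5 = 69
  MOV R4, 44  → R4 = 44
  SUB R5, R4  → R5 = 69 - 44 = 25
Final: R5 = 25

25


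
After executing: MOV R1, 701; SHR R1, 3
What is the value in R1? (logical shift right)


Register state trace:
  MOV R1, 701  → R1 = 701
  SHR R1, 3  → R1 = 701 >> 3 = 701 // 2^3 = 87
Final: R1 = 87

87


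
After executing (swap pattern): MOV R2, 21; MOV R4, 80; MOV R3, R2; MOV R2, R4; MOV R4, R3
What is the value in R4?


Register state trace (swap pattern):
  MOV R2, 21  → R2 = 21
  MOV R4, 80  → R4 = 80
  MOV R3, R2  → R3 = 21  (save R2)
  MOV R2, R4  → R2 = 80  (R2 gets R4's value)
  MOV R4, R3  → R4 = 21  (R4 gets saved value)
Final: R4 = 21

21


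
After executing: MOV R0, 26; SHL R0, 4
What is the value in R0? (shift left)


Register state trace:
  MOV R0, 26  → R0 = 26
  SHL R0, 4  → R0 = 26 << 4 = 26 * 2^4 = 416
Final: R0 = 416

416


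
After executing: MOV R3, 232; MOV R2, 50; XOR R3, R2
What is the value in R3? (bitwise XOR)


Register state trace:
  MOV R3, 232  → R3 = 232 (0b11101000)
  MOV R2, 50  → R2 = 50 (0b00110010)
  XOR R3, R2  → R3 = 232 XOR 50 = 218 (0b11011010)
Final: R3 = 218

218


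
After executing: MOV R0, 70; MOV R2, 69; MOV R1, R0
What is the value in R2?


Register state trace:
  MOV R0, 70  → R0 = 70
  MOV R2, 69  → R2 = 69
  MOV R1, R0  → R1 = 70
Final: R2 = 69

69


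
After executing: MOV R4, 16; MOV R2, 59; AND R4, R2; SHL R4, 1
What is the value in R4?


Register state trace:
  MOV R4, 16  → R4 = 16 (0b00010000)
  MOV R2, 59  → R2 = 59 (0b00111011)
  AND R4, R2  → R4 = 16 AND 59 = 16 (0b00010000)
  SHL R4, 1  → R4 = 16 << 1 = 32
Final: R4 = 32

32


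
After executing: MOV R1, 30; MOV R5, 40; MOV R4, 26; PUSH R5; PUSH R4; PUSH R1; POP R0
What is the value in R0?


Stack trace (top is rightmost):
  MOV R1, 30  → R1 = 30
  MOV R5, 40  → R5 = 40
  MOV R4, 26  → R4 = 26
  PUSH R5  → stack: [40]
  PUSH R4  → stack: [40, 26]
  PUSH R1  → stack: [40, 26, 30]
  POP R0  → R0 = 30, stack: [40, 26]
Final: R0 = 30

30


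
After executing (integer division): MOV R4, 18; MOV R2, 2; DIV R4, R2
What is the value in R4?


Register state trace:
  MOV R4, 18  → R4 = 18
  MOV R2, 2  → R2 = 2
  DIV R4, R2  → R4 = 18 // 2 = 9
Final: R4 = 9

9


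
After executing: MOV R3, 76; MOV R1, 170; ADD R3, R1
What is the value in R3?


Register state trace:
  MOV R3, 76  → R3 = 76
  MOV R1, 170  → R1 = 170
  ADD R3, R1  → R3 = 76 + 170 = 246
Final: R3 = 246

246


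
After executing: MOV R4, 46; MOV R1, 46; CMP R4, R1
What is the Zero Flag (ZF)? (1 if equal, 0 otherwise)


Register state trace:
  MOV R4, 46  → R4 = 46
  MOV R1, 46  → R1 = 46
  CMP R4, R1  → computes 46 - 46 = 0
  Result is zero, so values are equal
ZF = 1

1


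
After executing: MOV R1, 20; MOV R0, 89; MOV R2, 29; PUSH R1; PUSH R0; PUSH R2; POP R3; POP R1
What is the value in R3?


Stack trace (top is rightmost):
  MOV R1, 20  → R1 = 20
  MOV R0, 89  → R0 = 89
  MOV R2, 29  → R2 = 29
  PUSH R1  → stack: [20]
  PUSH R0  → stack: [20, 89]
  PUSH R2  → stack: [20, 89, 29]
  POP R3  → R3 = 29, stack: [20, 89]
  POP R1  → R1 = 89, stack: [20]
Final: R3 = 29

29


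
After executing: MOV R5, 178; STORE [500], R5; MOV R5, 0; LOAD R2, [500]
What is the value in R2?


Register and memory trace:
  MOV R5, 178  → R5 = 178
  STORE [500], R5  → mem[500] = 178
  MOV R5, 0  → R5 = 0
  LOAD R2, [500]  → R2 = mem[500] = 178
Final: R2 = 178

178


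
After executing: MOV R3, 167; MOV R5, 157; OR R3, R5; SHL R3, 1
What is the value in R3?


Register state trace:
  MOV R3, 167  → R3 = 167 (0b10100111)
  MOV R5, 157  → R5 = 157 (0b10011101)
  OR R3, R5  → R3 = 167 OR 157 = 191 (0b10111111)
  SHL R3, 1  → R3 = 191 << 1 = 382
Final: R3 = 382

382


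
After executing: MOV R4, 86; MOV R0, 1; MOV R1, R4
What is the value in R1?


Register state trace:
  MOV R4, 86  → R4 = 86
  MOV R0, 1  → R0 = 1
  MOV R1, R4  → R1 = 86
Final: R1 = 86

86


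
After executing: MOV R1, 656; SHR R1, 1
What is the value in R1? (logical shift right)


Register state trace:
  MOV R1, 656  → R1 = 656
  SHR R1, 1  → R1 = 656 >> 1 = 656 // 2^1 = 328
Final: R1 = 328

328


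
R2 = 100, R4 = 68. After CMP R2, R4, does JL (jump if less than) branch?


Trace:
  R2 = 100, R4 = 68
  CMP R2, R4  → compares 100 vs 68
  JL checks: is 100 less than 68?
  100 > 68, so condition is false
Branch taken: No

No


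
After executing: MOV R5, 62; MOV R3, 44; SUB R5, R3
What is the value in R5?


Register state trace:
  MOV R5, 62  → R5 = 62
  MOV R3, 44  → R3 = 44
  SUB R5, R3  → R5 = 62 - 44 = 18
Final: R5 = 18

18


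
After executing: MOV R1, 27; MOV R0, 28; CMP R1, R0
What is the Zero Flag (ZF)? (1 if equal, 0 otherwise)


Register state trace:
  MOV R1, 27  → R1 = 27
  MOV R0, 28  → R0 = 28
  CMP R1, R0  → computes 27 - 28 = -1
  Result is nonzero, so values are not equal
ZF = 0

0


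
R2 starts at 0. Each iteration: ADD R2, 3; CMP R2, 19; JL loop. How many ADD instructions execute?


Loop trace (R2 starts at 0, target 19, step 3):
  ADD #1: R2 = 0 + 3 = 3  → 3 < 19, loop
  ADD #2: R2 = 3 + 3 = 6  → 6 < 19, loop
  ADD #3: R2 = 6 + 3 = 9  → 9 < 19, loop
  ADD #4: R2 = 9 + 3 = 12  → 12 < 19, loop
  ADD #5: R2 = 12 + 3 = 15  → 15 < 19, loop
  ADD #6: R2 = 15 + 3 = 18  → 18 < 19, loop
  ADD #7: R2 = 18 + 3 = 21  → 21 >= 19, exit
Total ADD instructions: 7

7


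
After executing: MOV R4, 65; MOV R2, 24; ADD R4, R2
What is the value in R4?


Register state trace:
  MOV R4, 65  → R4 = 65
  MOV R2, 24  → R2 = 24
  ADD R4, R2  → R4 = 65 + 24 = 89
Final: R4 = 89

89


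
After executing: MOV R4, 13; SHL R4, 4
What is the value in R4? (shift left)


Register state trace:
  MOV R4, 13  → R4 = 13
  SHL R4, 4  → R4 = 13 << 4 = 13 * 2^4 = 208
Final: R4 = 208

208


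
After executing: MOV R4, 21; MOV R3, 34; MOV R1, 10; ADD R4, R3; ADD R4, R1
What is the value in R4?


Register state trace:
  MOV R4, 21  → R4 = 21
  MOV R3, 34  → R3 = 34
  MOV R1, 10  → R1 = 10
  ADD R4, R3  → R4 = 21 + 34 = 55
  ADD R4, R1  → R4 = 55 + 10 = 65
Final: R4 = 65

65


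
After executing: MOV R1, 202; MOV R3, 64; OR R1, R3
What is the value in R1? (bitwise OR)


Register state trace:
  MOV R1, 202  → R1 = 202 (0b11001010)
  MOV R3, 64  → R3 = 64 (0b01000000)
  OR R1, R3   → R1 = 202 OR 64 = 202 (0b11001010)
Final: R1 = 202

202


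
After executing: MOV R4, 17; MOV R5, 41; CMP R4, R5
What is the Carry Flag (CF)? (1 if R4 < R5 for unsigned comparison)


Register state trace:
  MOV R4, 17  → R4 = 17
  MOV R5, 41  → R5 = 41
  CMP R4, R5  → unsigned 17 - 41: borrow occurs
  17 < 41, so CF = 1
CF = 1

1


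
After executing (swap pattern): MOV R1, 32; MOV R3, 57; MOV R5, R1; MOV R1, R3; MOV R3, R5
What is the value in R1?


Register state trace (swap pattern):
  MOV R1, 32  → R1 = 32
  MOV R3, 57  → R3 = 57
  MOV R5, R1  → R5 = 32  (save R1)
  MOV R1, R3  → R1 = 57  (R1 gets R3's value)
  MOV R3, R5  → R3 = 32  (R3 gets saved value)
Final: R1 = 57

57


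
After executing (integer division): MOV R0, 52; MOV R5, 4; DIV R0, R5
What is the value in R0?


Register state trace:
  MOV R0, 52  → R0 = 52
  MOV R5, 4  → R5 = 4
  DIV R0, R5  → R0 = 52 // 4 = 13
Final: R0 = 13

13


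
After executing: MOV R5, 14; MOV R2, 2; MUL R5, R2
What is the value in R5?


Register state trace:
  MOV R5, 14  → R5 = 14
  MOV R2, 2  → R2 = 2
  MUL R5, R2  → R5 = 14 * 2 = 28
Final: R5 = 28

28


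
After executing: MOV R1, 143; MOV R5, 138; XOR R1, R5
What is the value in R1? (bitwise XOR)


Register state trace:
  MOV R1, 143  → R1 = 143 (0b10001111)
  MOV R5, 138  → R5 = 138 (0b10001010)
  XOR R1, R5  → R1 = 143 XOR 138 = 5 (0b00000101)
Final: R1 = 5

5


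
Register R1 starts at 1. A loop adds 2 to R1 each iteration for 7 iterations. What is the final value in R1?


Starting value: R1 = 1
  Iter 1: R1 = 1 + 2 = 3
  Iter 2: R1 = 3 + 2 = 5
  Iter 3: R1 = 5 + 2 = 7
  Iter 4: R1 = 7 + 2 = 9
  Iter 5: R1 = 9 + 2 = 11
  Iter 6: R1 = 11 + 2 = 13
  Iter 7: R1 = 13 + 2 = 15
Final: R1 = 15

15


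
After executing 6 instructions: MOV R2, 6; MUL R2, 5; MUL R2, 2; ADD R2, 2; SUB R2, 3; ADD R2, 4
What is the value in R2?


Register state trace:
  MOV R2, 6  → R2 = 6
  MUL R2, 5  → R2 = 6 * 5 = 30
  MUL R2, 2  → R2 = 30 * 2 = 60
  ADD R2, 2  → R2 = 60 + 2 = 62
  SUB R2, 3  → R2 = 62 - 3 = 59
  ADD R2, 4  → R2 = 59 + 4 = 63
Final: R2 = 63

63


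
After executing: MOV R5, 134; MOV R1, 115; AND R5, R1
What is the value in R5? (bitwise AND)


Register state trace:
  MOV R5, 134  → R5 = 134 (0b10000110)
  MOV R1, 115  → R1 = 115 (0b01110011)
  AND R5, R1  → R5 = 134 AND 115 = 2 (0b00000010)
Final: R5 = 2

2


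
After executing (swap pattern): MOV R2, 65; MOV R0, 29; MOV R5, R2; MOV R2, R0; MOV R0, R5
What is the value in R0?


Register state trace (swap pattern):
  MOV R2, 65  → R2 = 65
  MOV R0, 29  → R0 = 29
  MOV R5, R2  → R5 = 65  (save R2)
  MOV R2, R0  → R2 = 29  (R2 gets R0's value)
  MOV R0, R5  → R0 = 65  (R0 gets saved value)
Final: R0 = 65

65


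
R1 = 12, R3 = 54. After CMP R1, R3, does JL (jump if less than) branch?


Trace:
  R1 = 12, R3 = 54
  CMP R1, R3  → compares 12 vs 54
  JL checks: is 12 less than 54?
  12 < 54, so condition is true
Branch taken: Yes

Yes


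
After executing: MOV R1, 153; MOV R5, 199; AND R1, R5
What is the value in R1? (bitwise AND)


Register state trace:
  MOV R1, 153  → R1 = 153 (0b10011001)
  MOV R5, 199  → R5 = 199 (0b11000111)
  AND R1, R5  → R1 = 153 AND 199 = 129 (0b10000001)
Final: R1 = 129

129


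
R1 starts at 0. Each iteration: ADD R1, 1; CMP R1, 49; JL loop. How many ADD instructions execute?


Loop trace (R1 starts at 0, target 49, step 1):
  ADD #1: R1 = 0 + 1 = 1  → 1 < 49, loop
  ADD #2: R1 = 1 + 1 = 2  → 2 < 49, loop
  ADD #3: R1 = 2 + 1 = 3  → 3 < 49, loop
  ADD #4: R1 = 3 + 1 = 4  → 4 < 49, loop
  ADD #5: R1 = 4 + 1 = 5  → 5 < 49, loop
  ADD #6: R1 = 5 + 1 = 6  → 6 < 49, loop
  ADD #7: R1 = 6 + 1 = 7  → 7 < 49, loop
  ADD #8: R1 = 7 + 1 = 8  → 8 < 49, loop
  ADD #9: R1 = 8 + 1 = 9  → 9 < 49, loop
  ADD #10: R1 = 9 + 1 = 10  → 10 < 49, loop
  ADD #11: R1 = 10 + 1 = 11  → 11 < 49, loop
  ADD #12: R1 = 11 + 1 = 12  → 12 < 49, loop
  ADD #13: R1 = 12 + 1 = 13  → 13 < 49, loop
  ADD #14: R1 = 13 + 1 = 14  → 14 < 49, loop
  ADD #15: R1 = 14 + 1 = 15  → 15 < 49, loop
  ADD #16: R1 = 15 + 1 = 16  → 16 < 49, loop
  ADD #17: R1 = 16 + 1 = 17  → 17 < 49, loop
  ADD #18: R1 = 17 + 1 = 18  → 18 < 49, loop
  ADD #19: R1 = 18 + 1 = 19  → 19 < 49, loop
  ADD #20: R1 = 19 + 1 = 20  → 20 < 49, loop
  ADD #21: R1 = 20 + 1 = 21  → 21 < 49, loop
  ADD #22: R1 = 21 + 1 = 22  → 22 < 49, loop
  ADD #23: R1 = 22 + 1 = 23  → 23 < 49, loop
  ADD #24: R1 = 23 + 1 = 24  → 24 < 49, loop
  ADD #25: R1 = 24 + 1 = 25  → 25 < 49, loop
  ADD #26: R1 = 25 + 1 = 26  → 26 < 49, loop
  ADD #27: R1 = 26 + 1 = 27  → 27 < 49, loop
  ADD #28: R1 = 27 + 1 = 28  → 28 < 49, loop
  ADD #29: R1 = 28 + 1 = 29  → 29 < 49, loop
  ADD #30: R1 = 29 + 1 = 30  → 30 < 49, loop
  ADD #31: R1 = 30 + 1 = 31  → 31 < 49, loop
  ADD #32: R1 = 31 + 1 = 32  → 32 < 49, loop
  ADD #33: R1 = 32 + 1 = 33  → 33 < 49, loop
  ADD #34: R1 = 33 + 1 = 34  → 34 < 49, loop
  ADD #35: R1 = 34 + 1 = 35  → 35 < 49, loop
  ADD #36: R1 = 35 + 1 = 36  → 36 < 49, loop
  ADD #37: R1 = 36 + 1 = 37  → 37 < 49, loop
  ADD #38: R1 = 37 + 1 = 38  → 38 < 49, loop
  ADD #39: R1 = 38 + 1 = 39  → 39 < 49, loop
  ADD #40: R1 = 39 + 1 = 40  → 40 < 49, loop
  ADD #41: R1 = 40 + 1 = 41  → 41 < 49, loop
  ADD #42: R1 = 41 + 1 = 42  → 42 < 49, loop
  ADD #43: R1 = 42 + 1 = 43  → 43 < 49, loop
  ADD #44: R1 = 43 + 1 = 44  → 44 < 49, loop
  ADD #45: R1 = 44 + 1 = 45  → 45 < 49, loop
  ADD #46: R1 = 45 + 1 = 46  → 46 < 49, loop
  ADD #47: R1 = 46 + 1 = 47  → 47 < 49, loop
  ADD #48: R1 = 47 + 1 = 48  → 48 < 49, loop
  ADD #49: R1 = 48 + 1 = 49  → 49 >= 49, exit
Total ADD instructions: 49

49


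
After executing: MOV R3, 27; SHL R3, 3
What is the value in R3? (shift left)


Register state trace:
  MOV R3, 27  → R3 = 27
  SHL R3, 3  → R3 = 27 << 3 = 27 * 2^3 = 216
Final: R3 = 216

216


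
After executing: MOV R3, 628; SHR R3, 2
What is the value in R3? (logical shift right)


Register state trace:
  MOV R3, 628  → R3 = 628
  SHR R3, 2  → R3 = 628 >> 2 = 628 // 2^2 = 157
Final: R3 = 157

157


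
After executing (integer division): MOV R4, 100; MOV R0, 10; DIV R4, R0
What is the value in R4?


Register state trace:
  MOV R4, 100  → R4 = 100
  MOV R0, 10  → R0 = 10
  DIV R4, R0  → R4 = 100 // 10 = 10
Final: R4 = 10

10


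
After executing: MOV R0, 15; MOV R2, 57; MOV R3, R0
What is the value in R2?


Register state trace:
  MOV R0, 15  → R0 = 15
  MOV R2, 57  → R2 = 57
  MOV R3, R0  → R3 = 15
Final: R2 = 57

57


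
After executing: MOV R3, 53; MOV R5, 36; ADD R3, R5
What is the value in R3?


Register state trace:
  MOV R3, 53  → R3 = 53
  MOV R5, 36  → R5 = 36
  ADD R3, R5  → R3 = 53 + 36 = 89
Final: R3 = 89

89


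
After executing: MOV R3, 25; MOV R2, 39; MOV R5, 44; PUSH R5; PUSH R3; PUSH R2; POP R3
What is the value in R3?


Stack trace (top is rightmost):
  MOV R3, 25  → R3 = 25
  MOV R2, 39  → R2 = 39
  MOV R5, 44  → R5 = 44
  PUSH R5  → stack: [44]
  PUSH R3  → stack: [44, 25]
  PUSH R2  → stack: [44, 25, 39]
  POP R3  → R3 = 39, stack: [44, 25]
Final: R3 = 39

39


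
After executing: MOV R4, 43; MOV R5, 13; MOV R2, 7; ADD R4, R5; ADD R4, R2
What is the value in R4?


Register state trace:
  MOV R4, 43  → R4 = 43
  MOV R5, 13  → R5 = 13
  MOV R2, 7  → R2 = 7
  ADD R4, R5  → R4 = 43 + 13 = 56
  ADD R4, R2  → R4 = 56 + 7 = 63
Final: R4 = 63

63


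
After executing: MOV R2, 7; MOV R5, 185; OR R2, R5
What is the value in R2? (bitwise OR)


Register state trace:
  MOV R2, 7  → R2 = 7 (0b00000111)
  MOV R5, 185  → R5 = 185 (0b10111001)
  OR R2, R5   → R2 = 7 OR 185 = 191 (0b10111111)
Final: R2 = 191

191


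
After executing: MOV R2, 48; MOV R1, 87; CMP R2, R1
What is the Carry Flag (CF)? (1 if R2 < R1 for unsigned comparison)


Register state trace:
  MOV R2, 48  → R2 = 48
  MOV R1, 87  → R1 = 87
  CMP R2, R1  → unsigned 48 - 87: borrow occurs
  48 < 87, so CF = 1
CF = 1

1


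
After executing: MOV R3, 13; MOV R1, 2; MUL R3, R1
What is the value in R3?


Register state trace:
  MOV R3, 13  → R3 = 13
  MOV R1, 2  → R1 = 2
  MUL R3, R1  → R3 = 13 * 2 = 26
Final: R3 = 26

26


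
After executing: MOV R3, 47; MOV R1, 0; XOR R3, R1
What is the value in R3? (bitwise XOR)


Register state trace:
  MOV R3, 47  → R3 = 47 (0b00101111)
  MOV R1, 0  → R1 = 0 (0b00000000)
  XOR R3, R1  → R3 = 47 XOR 0 = 47 (0b00101111)
Final: R3 = 47

47


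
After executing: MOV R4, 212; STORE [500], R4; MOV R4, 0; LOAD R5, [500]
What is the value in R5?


Register and memory trace:
  MOV R4, 212  → R4 = 212
  STORE [500], R4  → mem[500] = 212
  MOV R4, 0  → R4 = 0
  LOAD R5, [500]  → R5 = mem[500] = 212
Final: R5 = 212

212


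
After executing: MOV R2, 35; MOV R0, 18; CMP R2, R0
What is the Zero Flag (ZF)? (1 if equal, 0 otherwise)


Register state trace:
  MOV R2, 35  → R2 = 35
  MOV R0, 18  → R0 = 18
  CMP R2, R0  → computes 35 - 18 = 17
  Result is nonzero, so values are not equal
ZF = 0

0


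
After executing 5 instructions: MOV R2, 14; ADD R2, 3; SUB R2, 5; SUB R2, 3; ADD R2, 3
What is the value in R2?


Register state trace:
  MOV R2, 14  → R2 = 14
  ADD R2, 3  → R2 = 14 + 3 = 17
  SUB R2, 5  → R2 = 17 - 5 = 12
  SUB R2, 3  → R2 = 12 - 3 = 9
  ADD R2, 3  → R2 = 9 + 3 = 12
Final: R2 = 12

12


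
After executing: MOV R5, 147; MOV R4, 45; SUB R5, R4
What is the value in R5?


Register state trace:
  MOV R5, 147  → R5 = 147
  MOV R4, 45  → R4 = 45
  SUB R5, R4  → R5 = 147 - 45 = 102
Final: R5 = 102

102


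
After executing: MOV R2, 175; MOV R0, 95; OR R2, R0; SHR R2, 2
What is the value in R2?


Register state trace:
  MOV R2, 175  → R2 = 175 (0b10101111)
  MOV R0, 95  → R0 = 95 (0b01011111)
  OR R2, R0  → R2 = 175 OR 95 = 255 (0b11111111)
  SHR R2, 2  → R2 = 255 >> 2 = 63
Final: R2 = 63

63


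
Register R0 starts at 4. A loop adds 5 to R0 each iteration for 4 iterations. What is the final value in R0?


Starting value: R0 = 4
  Iter 1: R0 = 4 + 5 = 9
  Iter 2: R0 = 9 + 5 = 14
  Iter 3: R0 = 14 + 5 = 19
  Iter 4: R0 = 19 + 5 = 24
Final: R0 = 24

24


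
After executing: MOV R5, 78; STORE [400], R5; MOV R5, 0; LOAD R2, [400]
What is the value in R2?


Register and memory trace:
  MOV R5, 78  → R5 = 78
  STORE [400], R5  → mem[400] = 78
  MOV R5, 0  → R5 = 0
  LOAD R2, [400]  → R2 = mem[400] = 78
Final: R2 = 78

78


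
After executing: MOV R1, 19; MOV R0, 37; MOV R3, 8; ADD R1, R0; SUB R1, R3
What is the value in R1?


Register state trace:
  MOV R1, 19  → R1 = 19
  MOV R0, 37  → R0 = 37
  MOV R3, 8  → R3 = 8
  ADD R1, R0  → R1 = 19 + 37 = 56
  SUB R1, R3  → R1 = 56 - 8 = 48
Final: R1 = 48

48


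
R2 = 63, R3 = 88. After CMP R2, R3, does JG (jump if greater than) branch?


Trace:
  R2 = 63, R3 = 88
  CMP R2, R3  → compares 63 vs 88
  JG checks: is 63 greater than 88?
  63 < 88, so condition is false
Branch taken: No

No


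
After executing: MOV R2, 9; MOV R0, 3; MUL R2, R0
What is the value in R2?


Register state trace:
  MOV R2, 9  → R2 = 9
  MOV R0, 3  → R0 = 3
  MUL R2, R0  → R2 = 9 * 3 = 27
Final: R2 = 27

27


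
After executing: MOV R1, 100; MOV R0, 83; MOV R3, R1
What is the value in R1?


Register state trace:
  MOV R1, 100  → R1 = 100
  MOV R0, 83  → R0 = 83
  MOV R3, R1  → R3 = 100
Final: R1 = 100

100


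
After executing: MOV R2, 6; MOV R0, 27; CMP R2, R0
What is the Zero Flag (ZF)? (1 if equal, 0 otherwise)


Register state trace:
  MOV R2, 6  → R2 = 6
  MOV R0, 27  → R0 = 27
  CMP R2, R0  → computes 6 - 27 = -21
  Result is nonzero, so values are not equal
ZF = 0

0


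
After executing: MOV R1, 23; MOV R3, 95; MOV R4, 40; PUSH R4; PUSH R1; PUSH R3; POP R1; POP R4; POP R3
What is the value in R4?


Stack trace (top is rightmost):
  MOV R1, 23  → R1 = 23
  MOV R3, 95  → R3 = 95
  MOV R4, 40  → R4 = 40
  PUSH R4  → stack: [40]
  PUSH R1  → stack: [40, 23]
  PUSH R3  → stack: [40, 23, 95]
  POP R1  → R1 = 95, stack: [40, 23]
  POP R4  → R4 = 23, stack: [40]
  POP R3  → R3 = 40, stack: []
Final: R4 = 23

23


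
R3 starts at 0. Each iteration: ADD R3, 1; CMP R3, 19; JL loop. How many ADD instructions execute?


Loop trace (R3 starts at 0, target 19, step 1):
  ADD #1: R3 = 0 + 1 = 1  → 1 < 19, loop
  ADD #2: R3 = 1 + 1 = 2  → 2 < 19, loop
  ADD #3: R3 = 2 + 1 = 3  → 3 < 19, loop
  ADD #4: R3 = 3 + 1 = 4  → 4 < 19, loop
  ADD #5: R3 = 4 + 1 = 5  → 5 < 19, loop
  ADD #6: R3 = 5 + 1 = 6  → 6 < 19, loop
  ADD #7: R3 = 6 + 1 = 7  → 7 < 19, loop
  ADD #8: R3 = 7 + 1 = 8  → 8 < 19, loop
  ADD #9: R3 = 8 + 1 = 9  → 9 < 19, loop
  ADD #10: R3 = 9 + 1 = 10  → 10 < 19, loop
  ADD #11: R3 = 10 + 1 = 11  → 11 < 19, loop
  ADD #12: R3 = 11 + 1 = 12  → 12 < 19, loop
  ADD #13: R3 = 12 + 1 = 13  → 13 < 19, loop
  ADD #14: R3 = 13 + 1 = 14  → 14 < 19, loop
  ADD #15: R3 = 14 + 1 = 15  → 15 < 19, loop
  ADD #16: R3 = 15 + 1 = 16  → 16 < 19, loop
  ADD #17: R3 = 16 + 1 = 17  → 17 < 19, loop
  ADD #18: R3 = 17 + 1 = 18  → 18 < 19, loop
  ADD #19: R3 = 18 + 1 = 19  → 19 >= 19, exit
Total ADD instructions: 19

19


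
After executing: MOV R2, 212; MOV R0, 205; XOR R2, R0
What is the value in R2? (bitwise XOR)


Register state trace:
  MOV R2, 212  → R2 = 212 (0b11010100)
  MOV R0, 205  → R0 = 205 (0b11001101)
  XOR R2, R0  → R2 = 212 XOR 205 = 25 (0b00011001)
Final: R2 = 25

25


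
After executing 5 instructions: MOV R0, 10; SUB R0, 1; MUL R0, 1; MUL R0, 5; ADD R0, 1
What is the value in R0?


Register state trace:
  MOV R0, 10  → R0 = 10
  SUB R0, 1  → R0 = 10 - 1 = 9
  MUL R0, 1  → R0 = 9 * 1 = 9
  MUL R0, 5  → R0 = 9 * 5 = 45
  ADD R0, 1  → R0 = 45 + 1 = 46
Final: R0 = 46

46


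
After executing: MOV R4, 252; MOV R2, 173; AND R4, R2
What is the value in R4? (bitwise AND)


Register state trace:
  MOV R4, 252  → R4 = 252 (0b11111100)
  MOV R2, 173  → R2 = 173 (0b10101101)
  AND R4, R2  → R4 = 252 AND 173 = 172 (0b10101100)
Final: R4 = 172

172


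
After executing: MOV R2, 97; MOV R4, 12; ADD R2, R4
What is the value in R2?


Register state trace:
  MOV R2, 97  → R2 = 97
  MOV R4, 12  → R4 = 12
  ADD R2, R4  → R2 = 97 + 12 = 109
Final: R2 = 109

109


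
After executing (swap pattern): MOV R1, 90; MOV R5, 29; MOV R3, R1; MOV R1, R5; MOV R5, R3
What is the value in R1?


Register state trace (swap pattern):
  MOV R1, 90  → R1 = 90
  MOV R5, 29  → R5 = 29
  MOV R3, R1  → R3 = 90  (save R1)
  MOV R1, R5  → R1 = 29  (R1 gets R5's value)
  MOV R5, R3  → R5 = 90  (R5 gets saved value)
Final: R1 = 29

29


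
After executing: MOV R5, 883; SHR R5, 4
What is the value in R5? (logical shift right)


Register state trace:
  MOV R5, 883  → R5 = 883
  SHR R5, 4  → R5 = 883 >> 4 = 883 // 2^4 = 55
Final: R5 = 55

55


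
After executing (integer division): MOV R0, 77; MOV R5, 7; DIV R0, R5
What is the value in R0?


Register state trace:
  MOV R0, 77  → R0 = 77
  MOV R5, 7  → R5 = 7
  DIV R0, R5  → R0 = 77 // 7 = 11
Final: R0 = 11

11


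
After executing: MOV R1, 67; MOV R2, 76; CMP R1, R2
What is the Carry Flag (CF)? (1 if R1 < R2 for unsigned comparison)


Register state trace:
  MOV R1, 67  → R1 = 67
  MOV R2, 76  → R2 = 76
  CMP R1, R2  → unsigned 67 - 76: borrow occurs
  67 < 76, so CF = 1
CF = 1

1


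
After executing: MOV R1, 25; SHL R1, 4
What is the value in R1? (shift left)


Register state trace:
  MOV R1, 25  → R1 = 25
  SHL R1, 4  → R1 = 25 << 4 = 25 * 2^4 = 400
Final: R1 = 400

400


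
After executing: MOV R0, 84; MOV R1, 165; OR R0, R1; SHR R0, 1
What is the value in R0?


Register state trace:
  MOV R0, 84  → R0 = 84 (0b01010100)
  MOV R1, 165  → R1 = 165 (0b10100101)
  OR R0, R1  → R0 = 84 OR 165 = 245 (0b11110101)
  SHR R0, 1  → R0 = 245 >> 1 = 122
Final: R0 = 122

122


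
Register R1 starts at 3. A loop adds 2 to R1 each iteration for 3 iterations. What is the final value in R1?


Starting value: R1 = 3
  Iter 1: R1 = 3 + 2 = 5
  Iter 2: R1 = 5 + 2 = 7
  Iter 3: R1 = 7 + 2 = 9
Final: R1 = 9

9


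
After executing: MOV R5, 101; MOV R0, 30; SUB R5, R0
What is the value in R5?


Register state trace:
  MOV R5, 101  → R5 = 101
  MOV R0, 30  → R0 = 30
  SUB R5, R0  → R5 = 101 - 30 = 71
Final: R5 = 71

71


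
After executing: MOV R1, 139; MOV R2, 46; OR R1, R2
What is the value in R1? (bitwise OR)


Register state trace:
  MOV R1, 139  → R1 = 139 (0b10001011)
  MOV R2, 46  → R2 = 46 (0b00101110)
  OR R1, R2   → R1 = 139 OR 46 = 175 (0b10101111)
Final: R1 = 175

175


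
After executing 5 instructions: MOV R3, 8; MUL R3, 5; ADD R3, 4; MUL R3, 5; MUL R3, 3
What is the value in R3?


Register state trace:
  MOV R3, 8  → R3 = 8
  MUL R3, 5  → R3 = 8 * 5 = 40
  ADD R3, 4  → R3 = 40 + 4 = 44
  MUL R3, 5  → R3 = 44 * 5 = 220
  MUL R3, 3  → R3 = 220 * 3 = 660
Final: R3 = 660

660


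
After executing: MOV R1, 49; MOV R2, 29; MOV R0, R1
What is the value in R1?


Register state trace:
  MOV R1, 49  → R1 = 49
  MOV R2, 29  → R2 = 29
  MOV R0, R1  → R0 = 49
Final: R1 = 49

49


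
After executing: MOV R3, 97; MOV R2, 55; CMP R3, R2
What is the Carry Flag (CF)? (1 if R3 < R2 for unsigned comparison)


Register state trace:
  MOV R3, 97  → R3 = 97
  MOV R2, 55  → R2 = 55
  CMP R3, R2  → unsigned 97 - 55: no borrow
  97 >= 55, so CF = 0
CF = 0

0


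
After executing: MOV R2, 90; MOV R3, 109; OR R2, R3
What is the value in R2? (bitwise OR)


Register state trace:
  MOV R2, 90  → R2 = 90 (0b01011010)
  MOV R3, 109  → R3 = 109 (0b01101101)
  OR R2, R3   → R2 = 90 OR 109 = 127 (0b01111111)
Final: R2 = 127

127


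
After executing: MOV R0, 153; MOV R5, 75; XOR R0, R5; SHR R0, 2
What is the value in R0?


Register state trace:
  MOV R0, 153  → R0 = 153 (0b10011001)
  MOV R5, 75  → R5 = 75 (0b01001011)
  XOR R0, R5  → R0 = 153 XOR 75 = 210 (0b11010010)
  SHR R0, 2  → R0 = 210 >> 2 = 52
Final: R0 = 52

52


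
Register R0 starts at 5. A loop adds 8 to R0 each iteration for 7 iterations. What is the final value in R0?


Starting value: R0 = 5
  Iter 1: R0 = 5 + 8 = 13
  Iter 2: R0 = 13 + 8 = 21
  Iter 3: R0 = 21 + 8 = 29
  Iter 4: R0 = 29 + 8 = 37
  Iter 5: R0 = 37 + 8 = 45
  Iter 6: R0 = 45 + 8 = 53
  Iter 7: R0 = 53 + 8 = 61
Final: R0 = 61

61


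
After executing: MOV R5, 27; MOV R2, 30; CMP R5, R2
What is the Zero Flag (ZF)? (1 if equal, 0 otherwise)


Register state trace:
  MOV R5, 27  → R5 = 27
  MOV R2, 30  → R2 = 30
  CMP R5, R2  → computes 27 - 30 = -3
  Result is nonzero, so values are not equal
ZF = 0

0


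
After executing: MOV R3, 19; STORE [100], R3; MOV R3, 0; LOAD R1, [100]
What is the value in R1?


Register and memory trace:
  MOV R3, 19  → R3 = 19
  STORE [100], R3  → mem[100] = 19
  MOV R3, 0  → R3 = 0
  LOAD R1, [100]  → R1 = mem[100] = 19
Final: R1 = 19

19


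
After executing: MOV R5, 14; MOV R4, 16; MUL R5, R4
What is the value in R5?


Register state trace:
  MOV R5, 14  → R5 = 14
  MOV R4, 16  → R4 = 16
  MUL R5, R4  → R5 = 14 * 16 = 224
Final: R5 = 224

224


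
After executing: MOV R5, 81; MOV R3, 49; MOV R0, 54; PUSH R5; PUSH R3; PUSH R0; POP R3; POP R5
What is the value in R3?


Stack trace (top is rightmost):
  MOV R5, 81  → R5 = 81
  MOV R3, 49  → R3 = 49
  MOV R0, 54  → R0 = 54
  PUSH R5  → stack: [81]
  PUSH R3  → stack: [81, 49]
  PUSH R0  → stack: [81, 49, 54]
  POP R3  → R3 = 54, stack: [81, 49]
  POP R5  → R5 = 49, stack: [81]
Final: R3 = 54

54


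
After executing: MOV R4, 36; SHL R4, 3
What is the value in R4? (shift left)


Register state trace:
  MOV R4, 36  → R4 = 36
  SHL R4, 3  → R4 = 36 << 3 = 36 * 2^3 = 288
Final: R4 = 288

288


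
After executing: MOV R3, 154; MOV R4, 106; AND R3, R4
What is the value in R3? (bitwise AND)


Register state trace:
  MOV R3, 154  → R3 = 154 (0b10011010)
  MOV R4, 106  → R4 = 106 (0b01101010)
  AND R3, R4  → R3 = 154 AND 106 = 10 (0b00001010)
Final: R3 = 10

10


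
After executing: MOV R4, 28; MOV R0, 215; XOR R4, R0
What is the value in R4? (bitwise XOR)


Register state trace:
  MOV R4, 28  → R4 = 28 (0b00011100)
  MOV R0, 215  → R0 = 215 (0b11010111)
  XOR R4, R0  → R4 = 28 XOR 215 = 203 (0b11001011)
Final: R4 = 203

203
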